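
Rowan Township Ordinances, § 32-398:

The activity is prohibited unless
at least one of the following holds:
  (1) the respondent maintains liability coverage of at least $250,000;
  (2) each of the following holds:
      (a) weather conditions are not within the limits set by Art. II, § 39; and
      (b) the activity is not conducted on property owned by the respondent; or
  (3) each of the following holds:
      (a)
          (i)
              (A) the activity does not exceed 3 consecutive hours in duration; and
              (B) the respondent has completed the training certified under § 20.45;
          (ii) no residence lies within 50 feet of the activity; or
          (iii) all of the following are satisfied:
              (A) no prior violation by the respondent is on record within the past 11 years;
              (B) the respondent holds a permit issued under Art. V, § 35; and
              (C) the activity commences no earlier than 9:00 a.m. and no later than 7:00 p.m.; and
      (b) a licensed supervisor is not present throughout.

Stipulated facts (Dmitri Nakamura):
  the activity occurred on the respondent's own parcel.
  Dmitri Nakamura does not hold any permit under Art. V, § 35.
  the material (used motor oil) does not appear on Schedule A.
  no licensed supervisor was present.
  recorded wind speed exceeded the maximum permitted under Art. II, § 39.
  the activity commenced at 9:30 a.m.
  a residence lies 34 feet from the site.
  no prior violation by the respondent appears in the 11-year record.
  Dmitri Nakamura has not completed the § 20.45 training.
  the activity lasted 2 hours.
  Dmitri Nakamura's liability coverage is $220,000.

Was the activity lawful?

(1) coverage ≥ $250,000 — not satisfied.
(a) not (weather ok) — met.
(b) not (own property) — not met.
(2): T AND F → false.
(A) ≤ 3 hrs duration — holds.
(B) training certified — not satisfied.
(i) = T AND F = false.
(ii) no residence in 50 ft — not satisfied.
(A) no prior violation — holds.
(B) holds permit — not met.
(C) start within hours — satisfied.
(iii) = T AND F AND T = false.
(a): F OR F OR F → false.
(b) not (supervisor present) — satisfied.
(3): F AND T → false.
So Overall is not satisfied (F OR F OR F).

No — unlawful.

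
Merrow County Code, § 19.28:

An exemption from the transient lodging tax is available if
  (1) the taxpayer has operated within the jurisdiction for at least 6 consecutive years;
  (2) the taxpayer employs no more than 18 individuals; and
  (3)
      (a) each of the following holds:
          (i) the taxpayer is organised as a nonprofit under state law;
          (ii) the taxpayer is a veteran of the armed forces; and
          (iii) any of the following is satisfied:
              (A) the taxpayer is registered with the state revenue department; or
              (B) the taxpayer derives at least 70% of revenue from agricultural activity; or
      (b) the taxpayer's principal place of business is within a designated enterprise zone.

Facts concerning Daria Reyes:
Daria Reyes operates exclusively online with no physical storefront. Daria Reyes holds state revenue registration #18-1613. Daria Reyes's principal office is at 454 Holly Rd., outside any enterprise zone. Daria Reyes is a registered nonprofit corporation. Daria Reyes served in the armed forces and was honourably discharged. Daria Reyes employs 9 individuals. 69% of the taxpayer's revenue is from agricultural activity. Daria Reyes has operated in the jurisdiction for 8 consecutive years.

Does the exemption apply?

Yes — exempt.

(1) ≥ 6 yrs in jurisdiction — satisfied.
(2) ≤ 18 employees — met.
(i) nonprofit — satisfied.
(ii) veteran — holds.
(A) state-registered — holds.
(B) ≥70% agricultural — fails.
(iii): T OR F → true.
So (a) is satisfied (T AND T AND T).
(b) in enterprise zone — not satisfied.
So (3) is satisfied (T OR F).
Overall = T AND T AND T = true.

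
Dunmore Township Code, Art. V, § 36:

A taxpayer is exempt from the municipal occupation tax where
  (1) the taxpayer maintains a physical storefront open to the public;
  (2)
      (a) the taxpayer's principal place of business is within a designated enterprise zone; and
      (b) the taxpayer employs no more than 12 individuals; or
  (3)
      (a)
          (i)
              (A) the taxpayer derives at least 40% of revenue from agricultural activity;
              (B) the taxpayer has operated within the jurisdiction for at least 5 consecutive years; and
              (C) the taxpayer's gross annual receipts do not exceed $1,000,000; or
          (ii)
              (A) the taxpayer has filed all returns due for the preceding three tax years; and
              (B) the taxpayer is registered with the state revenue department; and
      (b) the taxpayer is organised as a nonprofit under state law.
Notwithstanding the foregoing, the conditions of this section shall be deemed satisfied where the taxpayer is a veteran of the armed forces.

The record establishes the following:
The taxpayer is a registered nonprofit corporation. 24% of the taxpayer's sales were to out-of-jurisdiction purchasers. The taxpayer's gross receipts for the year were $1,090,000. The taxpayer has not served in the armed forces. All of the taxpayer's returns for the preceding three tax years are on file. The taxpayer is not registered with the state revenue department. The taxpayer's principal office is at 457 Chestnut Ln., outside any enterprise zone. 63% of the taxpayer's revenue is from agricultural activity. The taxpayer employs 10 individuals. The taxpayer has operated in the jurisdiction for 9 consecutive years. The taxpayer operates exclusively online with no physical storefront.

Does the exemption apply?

No — not exempt.

(1) has storefront — not met.
(a) in enterprise zone — fails.
(b) ≤ 12 employees — met.
(2) = F AND T = false.
(A) ≥40% agricultural — holds.
(B) ≥ 5 yrs in jurisdiction — satisfied.
(C) receipts ≤ $1,000,000 — not satisfied.
(i) = T AND T AND F = false.
(A) returns current — holds.
(B) state-registered — not met.
So (ii) is not satisfied (T AND F).
So (a) is not satisfied (F OR F).
(b) nonprofit — satisfied.
(3) = F AND T = false.
So Overall is not satisfied (F OR F OR F).
Exception (veteran) — not satisfied.
Result: main false OR exception false → false.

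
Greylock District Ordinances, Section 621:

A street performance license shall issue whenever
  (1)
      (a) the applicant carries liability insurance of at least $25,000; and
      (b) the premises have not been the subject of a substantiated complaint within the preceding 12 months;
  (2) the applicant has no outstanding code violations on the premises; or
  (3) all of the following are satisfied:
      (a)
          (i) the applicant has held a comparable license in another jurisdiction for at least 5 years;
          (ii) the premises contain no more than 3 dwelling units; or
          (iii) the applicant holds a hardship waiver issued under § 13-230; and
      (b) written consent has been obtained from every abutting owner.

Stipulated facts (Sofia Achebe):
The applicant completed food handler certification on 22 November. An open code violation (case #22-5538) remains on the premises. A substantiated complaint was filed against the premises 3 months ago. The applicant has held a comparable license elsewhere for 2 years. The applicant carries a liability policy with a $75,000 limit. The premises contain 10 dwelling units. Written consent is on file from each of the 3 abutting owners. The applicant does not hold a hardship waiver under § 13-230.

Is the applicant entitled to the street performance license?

(a) insurance ≥ $25,000 — satisfied.
(b) no complaint in 12 mo. — fails.
(1) = T AND F = false.
(2) no code violations — not satisfied.
(i) prior license ≥ 5 yr — not satisfied.
(ii) ≤ 3 units — not satisfied.
(iii) hardship waiver — not satisfied.
(a): F OR F OR F → false.
(b) all abutters consent — holds.
(3): F AND T → false.
Overall = F OR F OR F = false.

No — denied.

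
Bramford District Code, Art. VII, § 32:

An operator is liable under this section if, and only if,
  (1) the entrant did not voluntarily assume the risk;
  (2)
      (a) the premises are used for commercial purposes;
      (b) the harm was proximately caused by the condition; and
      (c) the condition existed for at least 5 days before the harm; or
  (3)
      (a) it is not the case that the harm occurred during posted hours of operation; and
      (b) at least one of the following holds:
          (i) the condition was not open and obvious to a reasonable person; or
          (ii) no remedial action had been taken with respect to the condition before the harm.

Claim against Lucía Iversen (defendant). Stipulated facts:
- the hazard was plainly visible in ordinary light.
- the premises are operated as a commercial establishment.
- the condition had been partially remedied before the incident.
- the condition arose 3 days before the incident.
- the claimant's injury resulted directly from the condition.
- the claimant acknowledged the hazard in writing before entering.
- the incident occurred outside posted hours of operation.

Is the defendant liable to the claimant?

(1) no assumed risk — not met.
(a) commercial use — holds.
(b) proximate cause — holds.
(c) condition ≥5 days old — fails.
So (2) is not satisfied (T AND T AND F).
(a) not (during posted hours) — met.
(i) not open/obvious — fails.
(ii) no remedial action — not met.
So (b) is not satisfied (F OR F).
(3) = T AND F = false.
Overall = F OR F OR F = false.

No — not liable.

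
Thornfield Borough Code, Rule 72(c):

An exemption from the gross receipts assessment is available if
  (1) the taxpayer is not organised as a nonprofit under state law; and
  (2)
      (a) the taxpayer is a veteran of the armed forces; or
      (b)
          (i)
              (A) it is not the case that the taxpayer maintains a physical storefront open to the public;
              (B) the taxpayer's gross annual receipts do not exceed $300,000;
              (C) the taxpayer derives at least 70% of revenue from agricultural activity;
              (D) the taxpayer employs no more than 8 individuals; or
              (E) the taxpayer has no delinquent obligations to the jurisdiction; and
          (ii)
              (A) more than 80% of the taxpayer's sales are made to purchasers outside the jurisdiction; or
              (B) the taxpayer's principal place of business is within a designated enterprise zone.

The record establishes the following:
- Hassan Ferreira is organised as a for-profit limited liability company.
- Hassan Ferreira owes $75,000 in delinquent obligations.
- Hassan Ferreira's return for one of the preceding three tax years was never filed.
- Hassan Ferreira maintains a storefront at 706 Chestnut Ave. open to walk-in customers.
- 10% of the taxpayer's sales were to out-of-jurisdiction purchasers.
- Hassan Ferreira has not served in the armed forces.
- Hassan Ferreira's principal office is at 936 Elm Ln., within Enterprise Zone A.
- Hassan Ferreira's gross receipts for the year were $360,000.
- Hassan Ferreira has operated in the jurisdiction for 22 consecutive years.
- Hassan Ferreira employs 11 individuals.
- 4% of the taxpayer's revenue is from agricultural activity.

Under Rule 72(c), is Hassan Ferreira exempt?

(1) not (nonprofit) — holds.
(a) veteran — not satisfied.
(A) not (has storefront) — not met.
(B) receipts ≤ $300,000 — not satisfied.
(C) ≥70% agricultural — fails.
(D) ≤ 8 employees — not satisfied.
(E) no delinquency — fails.
(i): F OR F OR F OR F OR F → false.
(A) >80% out-of-jur. sales — fails.
(B) in enterprise zone — met.
(ii): F OR T → true.
So (b) is not satisfied (F AND T).
(2) = F OR F = false.
Overall: T AND F → false.

No — not exempt.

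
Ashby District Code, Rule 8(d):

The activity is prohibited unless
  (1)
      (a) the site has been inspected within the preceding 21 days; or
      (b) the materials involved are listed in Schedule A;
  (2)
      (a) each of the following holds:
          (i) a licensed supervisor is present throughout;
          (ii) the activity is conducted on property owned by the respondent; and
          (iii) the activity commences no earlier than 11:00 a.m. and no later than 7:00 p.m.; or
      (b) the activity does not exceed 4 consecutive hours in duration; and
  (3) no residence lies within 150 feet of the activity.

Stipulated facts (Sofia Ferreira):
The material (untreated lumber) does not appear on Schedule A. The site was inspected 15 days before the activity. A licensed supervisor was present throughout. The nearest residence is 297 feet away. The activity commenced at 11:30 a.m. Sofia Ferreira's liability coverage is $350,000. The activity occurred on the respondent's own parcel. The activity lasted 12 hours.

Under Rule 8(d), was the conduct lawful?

Yes — lawful.

(a) site inspected — satisfied.
(b) Schedule A material — fails.
(1) = T OR F = true.
(i) supervisor present — satisfied.
(ii) own property — holds.
(iii) start within hours — met.
(a): T AND T AND T → true.
(b) ≤ 4 hrs duration — not met.
(2): T OR F → true.
(3) no residence in 150 ft — satisfied.
Overall: T AND T AND T → true.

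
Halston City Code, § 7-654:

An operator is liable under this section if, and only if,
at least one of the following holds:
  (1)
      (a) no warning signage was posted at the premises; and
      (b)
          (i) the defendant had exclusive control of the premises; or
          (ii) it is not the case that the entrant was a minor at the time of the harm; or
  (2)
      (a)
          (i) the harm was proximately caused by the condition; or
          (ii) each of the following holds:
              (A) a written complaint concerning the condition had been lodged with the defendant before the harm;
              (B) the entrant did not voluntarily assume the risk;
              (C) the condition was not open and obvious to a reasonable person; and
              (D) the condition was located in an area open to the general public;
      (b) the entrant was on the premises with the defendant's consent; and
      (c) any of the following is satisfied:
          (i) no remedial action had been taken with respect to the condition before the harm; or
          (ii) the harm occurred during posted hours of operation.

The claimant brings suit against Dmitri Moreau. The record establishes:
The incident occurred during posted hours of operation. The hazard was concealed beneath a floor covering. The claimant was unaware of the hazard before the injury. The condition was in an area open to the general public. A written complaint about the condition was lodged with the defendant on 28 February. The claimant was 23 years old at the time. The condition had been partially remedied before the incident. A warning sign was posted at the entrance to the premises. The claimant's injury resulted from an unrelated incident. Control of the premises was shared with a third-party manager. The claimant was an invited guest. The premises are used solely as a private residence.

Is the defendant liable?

(a) no signage posted — not satisfied.
(i) exclusive control — not met.
(ii) not (entrant a minor) — holds.
(b) = F OR T = true.
(1): F AND T → false.
(i) proximate cause — not satisfied.
(A) complaint lodged — holds.
(B) no assumed risk — satisfied.
(C) not open/obvious — holds.
(D) public area — satisfied.
(ii): T AND T AND T AND T → true.
(a) = F OR T = true.
(b) consent to enter — met.
(i) no remedial action — not met.
(ii) during posted hours — met.
(c): F OR T → true.
(2): T AND T AND T → true.
Overall = F OR T = true.

Yes — liable.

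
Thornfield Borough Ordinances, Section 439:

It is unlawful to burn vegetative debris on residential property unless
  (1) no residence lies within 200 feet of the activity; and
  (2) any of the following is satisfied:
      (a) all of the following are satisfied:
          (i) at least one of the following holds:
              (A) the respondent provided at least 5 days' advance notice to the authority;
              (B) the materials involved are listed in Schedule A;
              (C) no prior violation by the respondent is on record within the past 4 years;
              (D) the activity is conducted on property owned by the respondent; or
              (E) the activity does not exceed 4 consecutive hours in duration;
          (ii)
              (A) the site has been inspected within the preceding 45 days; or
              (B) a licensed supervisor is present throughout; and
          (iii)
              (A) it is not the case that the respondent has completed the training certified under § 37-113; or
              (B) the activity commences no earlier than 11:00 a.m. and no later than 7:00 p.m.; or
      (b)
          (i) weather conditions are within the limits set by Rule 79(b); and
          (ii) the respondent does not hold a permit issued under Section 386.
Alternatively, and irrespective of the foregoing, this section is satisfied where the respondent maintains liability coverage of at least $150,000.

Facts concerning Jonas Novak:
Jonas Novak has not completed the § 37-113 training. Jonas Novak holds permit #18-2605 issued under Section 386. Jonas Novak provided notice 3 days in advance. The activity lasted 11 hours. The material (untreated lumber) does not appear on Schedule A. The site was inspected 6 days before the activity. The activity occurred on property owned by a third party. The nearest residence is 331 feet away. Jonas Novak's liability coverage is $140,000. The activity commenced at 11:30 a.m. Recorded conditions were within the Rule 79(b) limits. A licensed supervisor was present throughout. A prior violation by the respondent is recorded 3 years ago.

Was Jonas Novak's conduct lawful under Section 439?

No — unlawful.

(1) no residence in 200 ft — met.
(A) ≥5 days' notice — not met.
(B) Schedule A material — fails.
(C) no prior violation — not satisfied.
(D) own property — not satisfied.
(E) ≤ 4 hrs duration — fails.
(i): F OR F OR F OR F OR F → false.
(A) site inspected — met.
(B) supervisor present — holds.
(ii): T OR T → true.
(A) not (training certified) — met.
(B) start within hours — met.
So (iii) is satisfied (T OR T).
(a) = F AND T AND T = false.
(i) weather ok — satisfied.
(ii) not (holds permit) — not met.
(b): T AND F → false.
(2): F OR F → false.
Overall = T AND F = false.
Exception (coverage ≥ $150,000) — not satisfied.
Result: main false OR exception false → false.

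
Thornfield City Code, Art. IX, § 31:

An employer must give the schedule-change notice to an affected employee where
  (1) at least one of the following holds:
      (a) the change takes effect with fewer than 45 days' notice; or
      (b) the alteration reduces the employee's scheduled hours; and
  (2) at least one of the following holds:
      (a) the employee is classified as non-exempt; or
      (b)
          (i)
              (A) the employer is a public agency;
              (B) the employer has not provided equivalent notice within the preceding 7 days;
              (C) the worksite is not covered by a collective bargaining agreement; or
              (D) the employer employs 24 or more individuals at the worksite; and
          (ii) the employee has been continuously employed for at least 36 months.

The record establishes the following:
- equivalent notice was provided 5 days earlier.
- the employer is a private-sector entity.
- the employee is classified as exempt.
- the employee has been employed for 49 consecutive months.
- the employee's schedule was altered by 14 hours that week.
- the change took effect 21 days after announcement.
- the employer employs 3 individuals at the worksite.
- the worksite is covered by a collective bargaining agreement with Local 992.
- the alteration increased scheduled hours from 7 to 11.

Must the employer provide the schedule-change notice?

No — not required.

(a) < 45 days' notice — holds.
(b) hours reduced — not satisfied.
(1): T OR F → true.
(a) non-exempt — not met.
(A) public agency — fails.
(B) no recent notice — not met.
(C) no CBA — fails.
(D) ≥ 24 at site — not satisfied.
So (i) is not satisfied (F OR F OR F OR F).
(ii) tenure ≥ 36 mo. — holds.
(b) = F AND T = false.
(2): F OR F → false.
So Overall is not satisfied (T AND F).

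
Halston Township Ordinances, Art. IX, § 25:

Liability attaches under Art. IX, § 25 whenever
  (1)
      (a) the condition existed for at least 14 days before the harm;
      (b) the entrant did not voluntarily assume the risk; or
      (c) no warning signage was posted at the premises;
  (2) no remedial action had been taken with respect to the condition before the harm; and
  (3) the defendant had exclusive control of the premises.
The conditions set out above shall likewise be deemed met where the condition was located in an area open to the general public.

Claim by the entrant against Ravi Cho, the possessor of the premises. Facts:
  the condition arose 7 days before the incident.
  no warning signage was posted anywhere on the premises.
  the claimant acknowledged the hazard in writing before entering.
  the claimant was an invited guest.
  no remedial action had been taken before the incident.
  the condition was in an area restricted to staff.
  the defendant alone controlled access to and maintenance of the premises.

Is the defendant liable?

(a) condition ≥14 days old — not met.
(b) no assumed risk — not satisfied.
(c) no signage posted — satisfied.
(1) = F OR F OR T = true.
(2) no remedial action — met.
(3) exclusive control — holds.
So Overall is satisfied (T AND T AND T).
Exception (public area) — not satisfied.
Result: main true OR exception false → true.

Yes — liable.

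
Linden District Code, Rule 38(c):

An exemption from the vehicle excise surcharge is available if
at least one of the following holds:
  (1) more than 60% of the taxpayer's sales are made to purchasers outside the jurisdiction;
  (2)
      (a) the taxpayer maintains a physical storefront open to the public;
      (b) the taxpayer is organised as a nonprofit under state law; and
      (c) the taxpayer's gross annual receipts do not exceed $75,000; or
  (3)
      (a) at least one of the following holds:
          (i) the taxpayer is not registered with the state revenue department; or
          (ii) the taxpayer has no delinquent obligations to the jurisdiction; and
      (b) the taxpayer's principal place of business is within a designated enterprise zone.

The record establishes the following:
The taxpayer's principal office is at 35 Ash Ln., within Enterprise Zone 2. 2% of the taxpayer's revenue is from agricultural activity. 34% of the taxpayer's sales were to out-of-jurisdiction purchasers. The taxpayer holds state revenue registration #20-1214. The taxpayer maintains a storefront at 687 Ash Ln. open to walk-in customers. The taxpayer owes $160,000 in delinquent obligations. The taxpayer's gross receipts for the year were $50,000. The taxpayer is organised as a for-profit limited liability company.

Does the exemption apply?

No — not exempt.

(1) >60% out-of-jur. sales — not satisfied.
(a) has storefront — met.
(b) nonprofit — not satisfied.
(c) receipts ≤ $75,000 — satisfied.
(2): T AND F AND T → false.
(i) not (state-registered) — not satisfied.
(ii) no delinquency — not satisfied.
(a) = F OR F = false.
(b) in enterprise zone — holds.
(3) = F AND T = false.
Overall: F OR F OR F → false.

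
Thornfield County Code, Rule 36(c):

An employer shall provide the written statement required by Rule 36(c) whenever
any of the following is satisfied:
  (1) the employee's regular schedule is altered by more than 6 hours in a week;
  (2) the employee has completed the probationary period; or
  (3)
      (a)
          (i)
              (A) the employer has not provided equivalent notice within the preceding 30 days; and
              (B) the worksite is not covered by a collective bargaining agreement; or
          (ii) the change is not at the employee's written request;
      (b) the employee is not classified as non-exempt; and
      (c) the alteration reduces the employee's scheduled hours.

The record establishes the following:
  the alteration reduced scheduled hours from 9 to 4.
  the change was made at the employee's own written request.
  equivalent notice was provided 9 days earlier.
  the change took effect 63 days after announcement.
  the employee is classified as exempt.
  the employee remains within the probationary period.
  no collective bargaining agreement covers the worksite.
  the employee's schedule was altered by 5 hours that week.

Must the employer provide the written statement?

No — not required.

(1) schedule shift > 6h — not satisfied.
(2) past probation — fails.
(A) no recent notice — not met.
(B) no CBA — met.
(i) = F AND T = false.
(ii) not employee-requested — not satisfied.
So (a) is not satisfied (F OR F).
(b) not (non-exempt) — met.
(c) hours reduced — satisfied.
(3): F AND T AND T → false.
Overall = F OR F OR F = false.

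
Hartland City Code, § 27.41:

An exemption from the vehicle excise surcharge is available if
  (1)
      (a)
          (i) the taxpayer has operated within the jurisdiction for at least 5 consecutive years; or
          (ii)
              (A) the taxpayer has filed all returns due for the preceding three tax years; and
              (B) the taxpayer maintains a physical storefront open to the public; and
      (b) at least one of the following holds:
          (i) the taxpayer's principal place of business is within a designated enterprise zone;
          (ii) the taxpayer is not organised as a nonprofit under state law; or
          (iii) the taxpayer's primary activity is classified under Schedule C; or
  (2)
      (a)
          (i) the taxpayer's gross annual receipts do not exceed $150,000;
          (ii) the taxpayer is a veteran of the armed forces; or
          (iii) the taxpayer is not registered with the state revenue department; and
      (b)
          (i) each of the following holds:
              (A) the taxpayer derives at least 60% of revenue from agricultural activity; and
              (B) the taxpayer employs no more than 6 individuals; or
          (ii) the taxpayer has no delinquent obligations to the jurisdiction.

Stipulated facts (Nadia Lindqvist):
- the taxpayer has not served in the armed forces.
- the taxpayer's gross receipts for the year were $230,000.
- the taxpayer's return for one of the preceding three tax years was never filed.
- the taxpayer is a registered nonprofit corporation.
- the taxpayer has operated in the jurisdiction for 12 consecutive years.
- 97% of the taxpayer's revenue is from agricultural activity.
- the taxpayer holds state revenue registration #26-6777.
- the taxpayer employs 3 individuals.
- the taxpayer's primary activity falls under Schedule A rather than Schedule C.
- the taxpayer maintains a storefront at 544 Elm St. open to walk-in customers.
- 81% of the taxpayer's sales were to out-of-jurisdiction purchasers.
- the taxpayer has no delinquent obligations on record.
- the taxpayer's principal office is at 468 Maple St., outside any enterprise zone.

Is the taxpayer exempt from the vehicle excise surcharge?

No — not exempt.

(i) ≥ 5 yrs in jurisdiction — satisfied.
(A) returns current — not met.
(B) has storefront — holds.
(ii) = F AND T = false.
So (a) is satisfied (T OR F).
(i) in enterprise zone — not met.
(ii) not (nonprofit) — fails.
(iii) Schedule C activity — fails.
(b) = F OR F OR F = false.
(1): T AND F → false.
(i) receipts ≤ $150,000 — not met.
(ii) veteran — not satisfied.
(iii) not (state-registered) — not met.
So (a) is not satisfied (F OR F OR F).
(A) ≥60% agricultural — satisfied.
(B) ≤ 6 employees — met.
(i) = T AND T = true.
(ii) no delinquency — satisfied.
So (b) is satisfied (T OR T).
So (2) is not satisfied (F AND T).
Overall: F OR F → false.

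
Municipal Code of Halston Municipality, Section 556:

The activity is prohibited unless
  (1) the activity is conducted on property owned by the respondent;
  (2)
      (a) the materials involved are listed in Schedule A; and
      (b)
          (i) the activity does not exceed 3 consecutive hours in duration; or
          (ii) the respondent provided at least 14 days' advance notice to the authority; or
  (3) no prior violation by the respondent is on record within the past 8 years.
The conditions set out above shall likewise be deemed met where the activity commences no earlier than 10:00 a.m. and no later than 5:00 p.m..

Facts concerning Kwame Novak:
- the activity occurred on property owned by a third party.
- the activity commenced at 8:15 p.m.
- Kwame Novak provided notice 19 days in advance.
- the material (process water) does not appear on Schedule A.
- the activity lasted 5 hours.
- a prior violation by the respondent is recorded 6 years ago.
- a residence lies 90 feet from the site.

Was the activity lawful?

(1) own property — not met.
(a) Schedule A material — fails.
(i) ≤ 3 hrs duration — not met.
(ii) ≥14 days' notice — satisfied.
(b): F OR T → true.
So (2) is not satisfied (F AND T).
(3) no prior violation — not satisfied.
So Overall is not satisfied (F OR F OR F).
Exception (start within hours) — not satisfied.
Result: main false OR exception false → false.

No — unlawful.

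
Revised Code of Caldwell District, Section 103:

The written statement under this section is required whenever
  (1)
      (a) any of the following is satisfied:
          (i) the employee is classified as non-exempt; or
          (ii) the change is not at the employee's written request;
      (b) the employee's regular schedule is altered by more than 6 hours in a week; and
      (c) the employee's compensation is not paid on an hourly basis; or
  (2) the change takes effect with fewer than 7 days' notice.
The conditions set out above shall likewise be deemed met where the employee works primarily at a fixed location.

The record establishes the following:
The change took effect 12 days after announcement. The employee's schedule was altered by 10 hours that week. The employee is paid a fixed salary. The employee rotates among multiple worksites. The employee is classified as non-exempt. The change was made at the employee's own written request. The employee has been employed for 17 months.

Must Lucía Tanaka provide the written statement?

(i) non-exempt — satisfied.
(ii) not employee-requested — not satisfied.
(a) = T OR F = true.
(b) schedule shift > 6h — satisfied.
(c) not (hourly-paid) — satisfied.
(1) = T AND T AND T = true.
(2) < 7 days' notice — fails.
So Overall is satisfied (T OR F).
Exception (fixed location) — not satisfied.
Result: main true OR exception false → true.

Yes — required.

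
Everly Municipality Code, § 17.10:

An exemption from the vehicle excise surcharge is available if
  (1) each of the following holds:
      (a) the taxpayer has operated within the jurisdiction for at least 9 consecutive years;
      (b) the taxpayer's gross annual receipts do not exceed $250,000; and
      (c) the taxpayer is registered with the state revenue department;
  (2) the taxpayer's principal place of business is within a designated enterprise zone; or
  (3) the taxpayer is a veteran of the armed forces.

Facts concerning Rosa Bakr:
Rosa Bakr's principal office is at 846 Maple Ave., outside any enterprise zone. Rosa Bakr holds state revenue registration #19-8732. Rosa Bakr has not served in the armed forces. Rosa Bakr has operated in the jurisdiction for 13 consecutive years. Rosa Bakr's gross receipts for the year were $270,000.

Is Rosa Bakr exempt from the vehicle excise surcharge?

No — not exempt.

(a) ≥ 9 yrs in jurisdiction — satisfied.
(b) receipts ≤ $250,000 — fails.
(c) state-registered — satisfied.
(1): T AND F AND T → false.
(2) in enterprise zone — not satisfied.
(3) veteran — not satisfied.
Overall: F OR F OR F → false.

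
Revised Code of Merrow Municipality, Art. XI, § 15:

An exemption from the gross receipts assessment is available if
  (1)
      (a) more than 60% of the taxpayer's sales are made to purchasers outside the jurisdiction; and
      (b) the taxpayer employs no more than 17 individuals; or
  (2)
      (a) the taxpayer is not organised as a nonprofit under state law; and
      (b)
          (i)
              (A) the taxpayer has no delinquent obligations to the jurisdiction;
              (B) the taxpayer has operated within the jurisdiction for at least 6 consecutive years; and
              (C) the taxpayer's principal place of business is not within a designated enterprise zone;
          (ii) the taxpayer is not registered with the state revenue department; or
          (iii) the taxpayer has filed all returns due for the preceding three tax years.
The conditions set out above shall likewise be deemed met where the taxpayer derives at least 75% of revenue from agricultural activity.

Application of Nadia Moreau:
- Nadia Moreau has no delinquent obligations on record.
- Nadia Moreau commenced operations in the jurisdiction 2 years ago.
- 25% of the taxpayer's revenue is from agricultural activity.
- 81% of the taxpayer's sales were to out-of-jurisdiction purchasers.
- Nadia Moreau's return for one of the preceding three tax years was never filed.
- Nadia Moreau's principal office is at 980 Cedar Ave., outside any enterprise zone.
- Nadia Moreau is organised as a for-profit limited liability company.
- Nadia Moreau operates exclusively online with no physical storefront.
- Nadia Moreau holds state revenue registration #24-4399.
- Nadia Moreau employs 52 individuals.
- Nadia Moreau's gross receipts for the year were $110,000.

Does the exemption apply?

No — not exempt.

(a) >60% out-of-jur. sales — holds.
(b) ≤ 17 employees — not satisfied.
(1): T AND F → false.
(a) not (nonprofit) — met.
(A) no delinquency — satisfied.
(B) ≥ 6 yrs in jurisdiction — not met.
(C) not (in enterprise zone) — satisfied.
(i) = T AND F AND T = false.
(ii) not (state-registered) — not met.
(iii) returns current — fails.
(b) = F OR F OR F = false.
(2) = T AND F = false.
Overall = F OR F = false.
Exception (≥75% agricultural) — not satisfied.
Result: main false OR exception false → false.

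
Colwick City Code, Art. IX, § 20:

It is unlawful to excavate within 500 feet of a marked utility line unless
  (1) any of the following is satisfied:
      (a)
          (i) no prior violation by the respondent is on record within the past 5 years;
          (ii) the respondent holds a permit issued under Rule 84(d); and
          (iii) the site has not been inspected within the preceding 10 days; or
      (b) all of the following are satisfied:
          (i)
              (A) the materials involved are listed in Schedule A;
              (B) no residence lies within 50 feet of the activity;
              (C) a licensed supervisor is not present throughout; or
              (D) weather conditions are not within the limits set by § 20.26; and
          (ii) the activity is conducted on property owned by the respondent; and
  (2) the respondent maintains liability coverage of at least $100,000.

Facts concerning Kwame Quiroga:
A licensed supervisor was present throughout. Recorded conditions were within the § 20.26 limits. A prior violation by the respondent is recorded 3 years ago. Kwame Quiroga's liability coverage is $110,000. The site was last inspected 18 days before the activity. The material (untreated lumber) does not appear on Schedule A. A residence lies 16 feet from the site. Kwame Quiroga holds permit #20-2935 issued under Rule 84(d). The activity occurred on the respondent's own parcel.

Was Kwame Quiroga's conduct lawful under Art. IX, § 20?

No — unlawful.

(i) no prior violation — fails.
(ii) holds permit — holds.
(iii) not (site inspected) — met.
(a) = F AND T AND T = false.
(A) Schedule A material — not met.
(B) no residence in 50 ft — not met.
(C) not (supervisor present) — not satisfied.
(D) not (weather ok) — not met.
(i) = F OR F OR F OR F = false.
(ii) own property — satisfied.
So (b) is not satisfied (F AND T).
(1) = F OR F = false.
(2) coverage ≥ $100,000 — satisfied.
Overall: F AND T → false.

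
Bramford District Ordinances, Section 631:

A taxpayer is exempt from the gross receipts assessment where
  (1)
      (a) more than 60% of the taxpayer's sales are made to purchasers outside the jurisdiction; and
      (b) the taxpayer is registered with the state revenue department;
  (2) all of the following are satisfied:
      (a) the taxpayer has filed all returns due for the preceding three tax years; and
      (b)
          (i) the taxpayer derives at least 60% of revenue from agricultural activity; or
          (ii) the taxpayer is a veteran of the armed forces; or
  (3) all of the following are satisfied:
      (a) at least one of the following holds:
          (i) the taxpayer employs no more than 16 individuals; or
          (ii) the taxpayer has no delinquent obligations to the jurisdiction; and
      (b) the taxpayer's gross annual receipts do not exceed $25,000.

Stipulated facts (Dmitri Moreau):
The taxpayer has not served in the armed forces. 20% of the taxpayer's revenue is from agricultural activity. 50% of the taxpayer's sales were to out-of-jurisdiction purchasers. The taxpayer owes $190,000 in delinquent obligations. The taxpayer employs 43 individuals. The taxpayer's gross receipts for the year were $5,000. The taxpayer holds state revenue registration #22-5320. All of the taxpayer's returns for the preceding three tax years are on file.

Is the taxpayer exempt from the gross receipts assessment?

(a) >60% out-of-jur. sales — fails.
(b) state-registered — holds.
So (1) is not satisfied (F AND T).
(a) returns current — satisfied.
(i) ≥60% agricultural — fails.
(ii) veteran — not met.
(b): F OR F → false.
So (2) is not satisfied (T AND F).
(i) ≤ 16 employees — not satisfied.
(ii) no delinquency — not satisfied.
(a) = F OR F = false.
(b) receipts ≤ $25,000 — satisfied.
So (3) is not satisfied (F AND T).
So Overall is not satisfied (F OR F OR F).

No — not exempt.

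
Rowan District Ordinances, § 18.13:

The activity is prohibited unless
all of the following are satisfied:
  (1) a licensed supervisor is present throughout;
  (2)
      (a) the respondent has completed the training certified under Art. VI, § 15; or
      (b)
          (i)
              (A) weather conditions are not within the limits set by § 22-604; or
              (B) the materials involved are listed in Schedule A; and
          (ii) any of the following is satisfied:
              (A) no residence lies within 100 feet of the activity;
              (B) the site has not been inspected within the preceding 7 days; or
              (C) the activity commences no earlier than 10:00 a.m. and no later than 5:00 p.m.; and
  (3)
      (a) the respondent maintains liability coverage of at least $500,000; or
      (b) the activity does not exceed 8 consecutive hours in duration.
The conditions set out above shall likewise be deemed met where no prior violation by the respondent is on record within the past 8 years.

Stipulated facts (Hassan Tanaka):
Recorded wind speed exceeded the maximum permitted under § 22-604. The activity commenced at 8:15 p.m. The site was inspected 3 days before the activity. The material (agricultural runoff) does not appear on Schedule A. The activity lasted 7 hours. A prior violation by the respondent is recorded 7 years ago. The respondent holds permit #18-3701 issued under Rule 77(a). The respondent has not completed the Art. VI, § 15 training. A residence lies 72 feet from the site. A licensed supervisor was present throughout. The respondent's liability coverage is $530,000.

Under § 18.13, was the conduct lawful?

No — unlawful.

(1) supervisor present — holds.
(a) training certified — not met.
(A) not (weather ok) — met.
(B) Schedule A material — not satisfied.
(i): T OR F → true.
(A) no residence in 100 ft — not satisfied.
(B) not (site inspected) — not met.
(C) start within hours — not met.
(ii): F OR F OR F → false.
(b): T AND F → false.
(2): F OR F → false.
(a) coverage ≥ $500,000 — holds.
(b) ≤ 8 hrs duration — satisfied.
(3) = T OR T = true.
Overall: T AND F AND T → false.
Exception (no prior violation) — not satisfied.
Result: main false OR exception false → false.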